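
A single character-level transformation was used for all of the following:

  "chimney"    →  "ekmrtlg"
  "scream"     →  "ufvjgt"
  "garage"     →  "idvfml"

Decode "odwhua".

mascot

In chimney: c→e is +2, h→k is +3, i→m is +4, m→r is +5 — the shift increases by 1 each position. Each letter shifts forward by (position + 2), i.e. 2, 3, 4, … — the shift grows by one for each successive letter.
Undoing it on odwhua: o−2=m, d−3=a, w−4=s, h−5=c, u−6=o, a−7=t.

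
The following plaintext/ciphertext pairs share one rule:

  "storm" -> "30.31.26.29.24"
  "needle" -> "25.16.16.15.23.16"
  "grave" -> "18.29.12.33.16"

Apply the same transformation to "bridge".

Each letter is replaced by its alphabet position (a=1..z=26) + 11.
Applying it to bridge: b=2→13, r=18→29, i=9→20, d=4→15, g=7→18, e=5→16.

13.29.20.15.18.16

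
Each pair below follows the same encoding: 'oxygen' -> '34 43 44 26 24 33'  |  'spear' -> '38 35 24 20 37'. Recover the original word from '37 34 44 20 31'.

Each letter is replaced by its alphabet position (a=1..z=26) + 19.
Decoding 37 34 44 20 31: 37→(37−19)÷1=18=r, 34→(34−19)÷1=15=o, 44→(44−19)÷1=25=y, 20→(20−19)÷1=1=a, 31→(31−19)÷1=12=l.

royal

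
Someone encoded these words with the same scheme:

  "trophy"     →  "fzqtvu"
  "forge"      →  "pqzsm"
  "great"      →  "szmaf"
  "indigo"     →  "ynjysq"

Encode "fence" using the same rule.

Each letter's alphabet position (a=0..z=25) is mapped through 3·x+0 mod 26 — an affine cipher.
Applying it to fence: f(5)→3·5+0≡15=p; e(4)→3·4+0≡12=m; n(13)→3·13+0≡13=n; c(2)→3·2+0≡6=g; e(4)→3·4+0≡12=m (all mod 26).

pmngm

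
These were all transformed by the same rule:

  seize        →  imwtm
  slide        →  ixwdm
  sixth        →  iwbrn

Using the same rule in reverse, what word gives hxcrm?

plate

s(18)→i(8) and e(4)→m(12) fit y≡9x+2 (mod 26); the inverse of 9 mod 26 is 3. Each letter's alphabet position (a=0..z=25) is mapped through 9·x+2 mod 26 — an affine cipher.
Undoing it on hxcrm: h(7)→3·(7−2)≡15=p; x(23)→3·(23−2)≡11=l; c(2)→3·(2−2)≡0=a; r(17)→3·(17−2)≡19=t; m(12)→3·(12−2)≡4=e (all mod 26).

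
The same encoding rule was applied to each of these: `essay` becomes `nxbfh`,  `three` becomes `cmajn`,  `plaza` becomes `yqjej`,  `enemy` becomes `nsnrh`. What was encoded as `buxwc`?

A repeating key of period 2 is used — shifts +9, +5 over and over.
Decoding buxwc: b−9=s, u−5=p, x−9=o, w−5=r, c−9=t.

sport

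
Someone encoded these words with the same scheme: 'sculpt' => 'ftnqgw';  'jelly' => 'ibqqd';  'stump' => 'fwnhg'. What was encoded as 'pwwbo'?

otter

s(18)→f(5) and c(2)→t(19) fit y≡17x+11 (mod 26); the inverse of 17 mod 26 is 23. This is an affine cipher: with a=0,…,z=25, each position x becomes (17x+11) mod 26.
Undoing it on pwwbo: p(15)→23·(15−11)≡14=o; w(22)→23·(22−11)≡19=t; w(22)→23·(22−11)≡19=t; b(1)→23·(1−11)≡4=e; o(14)→23·(14−11)≡17=r (all mod 26).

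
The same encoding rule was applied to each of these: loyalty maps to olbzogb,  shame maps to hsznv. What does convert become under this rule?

Each pair mirrors across the alphabet (l↔o, o↔l, y↔b): positions sum to 25. Each letter is replaced by its mirror in the alphabet: a↔z, b↔y, c↔x, and so on (the Atbash cipher).
Applying it to convert: c↔x, o↔l, n↔m, v↔e, e↔v, r↔i, t↔g.

xlmevig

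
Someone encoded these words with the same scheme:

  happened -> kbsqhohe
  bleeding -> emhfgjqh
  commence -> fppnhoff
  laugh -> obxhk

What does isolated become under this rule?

ltrmduhe

The shifts repeat in a cycle of length 2: positions 0,1,… shift by +3, +1, then the pattern repeats.
Applying it to isolated: i+3=l, s+1=t, o+3=r, l+1=m, a+3=d, t+1=u, e+3=h, d+1=e.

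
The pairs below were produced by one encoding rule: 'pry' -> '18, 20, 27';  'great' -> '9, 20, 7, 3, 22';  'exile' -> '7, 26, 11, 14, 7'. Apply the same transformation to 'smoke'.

p is letter #16 and maps to 18: an offset of 2. Letters become their 1-based position plus 2 (so a→3, b→4, …).
Applying it to smoke: s=19→21, m=13→15, o=15→17, k=11→13, e=5→7.

21, 15, 17, 13, 7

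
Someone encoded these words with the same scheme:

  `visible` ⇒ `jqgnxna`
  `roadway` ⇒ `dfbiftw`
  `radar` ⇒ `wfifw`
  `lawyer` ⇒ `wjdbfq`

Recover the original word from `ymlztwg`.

The output letters match the input read backwards, each shifted +5: visible reversed is elbisiv. The word is reversed, then every letter is shifted forward by 5.
Reversing it on ymlztwg: shift back: y−5=t, m−5=h, l−5=g, z−5=u, t−5=o, w−5=r, g−5=b → thguorb; then reverse → brought.

brought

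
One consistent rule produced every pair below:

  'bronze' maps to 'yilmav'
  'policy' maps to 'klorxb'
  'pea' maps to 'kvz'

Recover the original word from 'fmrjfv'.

Each pair mirrors across the alphabet (b↔y, r↔i, o↔l): positions sum to 25. Each letter is replaced by its mirror in the alphabet: a↔z, b↔y, c↔x, and so on (the Atbash cipher).
Reversing it on fmrjfv: f↔u, m↔n, r↔i, j↔q, f↔u, v↔e.

unique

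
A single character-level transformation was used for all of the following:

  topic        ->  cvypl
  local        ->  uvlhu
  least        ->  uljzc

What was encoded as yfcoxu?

Shifts by position in topic: pos 0: t→c (+9), pos 1: o→v (+7), pos 2: p→y (+9), pos 3: i→p (+7) — repeating every 2. A repeating key of period 2 is used — shifts +9, +7 over and over.
Undoing it on yfcoxu: y−9=p, f−7=y, c−9=t, o−7=h, x−9=o, u−7=n.

python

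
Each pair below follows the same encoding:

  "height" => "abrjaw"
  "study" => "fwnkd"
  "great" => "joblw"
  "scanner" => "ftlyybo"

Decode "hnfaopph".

mushroom

h(7)→a(0) and e(4)→b(1) fit y≡17x+11 (mod 26); the inverse of 17 mod 26 is 23. Each letter's alphabet position (a=0..z=25) is mapped through 17·x+11 mod 26 — an affine cipher.
Reversing it on hnfaopph: h(7)→23·(7−11)≡12=m; n(13)→23·(13−11)≡20=u; f(5)→23·(5−11)≡18=s; a(0)→23·(0−11)≡7=h; o(14)→23·(14−11)≡17=r; p(15)→23·(15−11)≡14=o; p(15)→23·(15−11)≡14=o; h(7)→23·(7−11)≡12=m (all mod 26).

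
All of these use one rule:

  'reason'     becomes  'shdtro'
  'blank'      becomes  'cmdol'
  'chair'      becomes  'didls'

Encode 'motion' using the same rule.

The shift depends on letter class: consonant r→s is +1, but vowel e→h is +3. Vowels shift forward by 3 and consonants shift forward by 1.
For motion: m(cons)+1=n, o(vowel)+3=r, t(cons)+1=u, i(vowel)+3=l, o(vowel)+3=r, n(cons)+1=o.

nrulro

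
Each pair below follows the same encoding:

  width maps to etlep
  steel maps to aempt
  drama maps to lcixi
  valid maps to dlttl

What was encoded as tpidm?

lease

It's a Vigenère-style cipher with numeric key [8,11]: position i shifts by key[i mod 2].
Decoding tpidm: t−8=l, p−11=e, i−8=a, d−11=s, m−8=e.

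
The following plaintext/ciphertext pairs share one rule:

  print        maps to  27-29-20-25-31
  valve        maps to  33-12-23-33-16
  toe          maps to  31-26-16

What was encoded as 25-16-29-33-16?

nerve

p is letter #16 and maps to 27: an offset of 11. The number is (letter's place in the alphabet, a=1) + 11.
Undoing it on 25-16-29-33-16: 25→(25−11)÷1=14=n, 16→(16−11)÷1=5=e, 29→(29−11)÷1=18=r, 33→(33−11)÷1=22=v, 16→(16−11)÷1=5=e.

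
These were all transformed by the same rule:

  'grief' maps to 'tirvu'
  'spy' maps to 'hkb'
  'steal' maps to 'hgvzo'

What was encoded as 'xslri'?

Each pair mirrors across the alphabet (g↔t, r↔i, i↔r): positions sum to 25. Each letter is replaced by its mirror in the alphabet: a↔z, b↔y, c↔x, and so on (the Atbash cipher).
Reversing it on xslri: x↔c, s↔h, l↔o, r↔i, i↔r.

choir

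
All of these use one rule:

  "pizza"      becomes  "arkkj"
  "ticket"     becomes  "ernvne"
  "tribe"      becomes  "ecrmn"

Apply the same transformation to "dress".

The shift depends on letter class: consonant p→a is +11, but vowel i→r is +9. Two shifts are in play — +9 for a/e/i/o/u, +11 for every other letter.
On dress: d(cons)+11=o, r(cons)+11=c, e(vowel)+9=n, s(cons)+11=d, s(cons)+11=d.

ocndd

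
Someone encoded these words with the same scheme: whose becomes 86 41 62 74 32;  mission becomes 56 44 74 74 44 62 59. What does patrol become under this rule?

65 20 77 71 62 53

w(#23)→86 and h(#8)→41: differences scale by 3, so n = 3·pos + 17. The formula is n = 3×(alphabet index, a=1) + 17.
On patrol: p=16→65, a=1→20, t=20→77, r=18→71, o=15→62, l=12→53.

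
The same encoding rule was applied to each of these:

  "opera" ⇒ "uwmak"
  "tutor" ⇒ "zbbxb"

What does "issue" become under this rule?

In opera: o→u is +6, p→w is +7, e→m is +8, r→a is +9 — the shift increases by 1 each position. Letter i (0-indexed) is shifted by i+6, so successive shifts are 6, 7, 8, ….
For issue: i+6=o, s+7=z, s+8=a, u+9=d, e+10=o.

ozado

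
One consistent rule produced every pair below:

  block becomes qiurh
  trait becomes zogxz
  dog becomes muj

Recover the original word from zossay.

summit

The output letters match the input read backwards, each shifted +6: block reversed is kcolb. The word is reversed, then every letter is shifted forward by 6.
Undoing it on zossay: shift back: z−6=t, o−6=i, s−6=m, s−6=m, a−6=u, y−6=s → timmus; then reverse → summit.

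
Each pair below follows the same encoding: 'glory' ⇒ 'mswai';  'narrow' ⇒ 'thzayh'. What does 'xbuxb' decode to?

In glory: g→m is +6, l→s is +7, o→w is +8, r→a is +9 — the shift increases by 1 each position. Each letter shifts forward by (position + 6), i.e. 6, 7, 8, … — the shift grows by one for each successive letter.
Reversing it on xbuxb: x−6=r, b−7=u, u−8=m, x−9=o, b−10=r.

rumor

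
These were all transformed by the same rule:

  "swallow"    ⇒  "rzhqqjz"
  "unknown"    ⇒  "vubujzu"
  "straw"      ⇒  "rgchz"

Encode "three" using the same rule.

gicpp

This is an affine cipher: with a=0,…,z=25, each position x becomes (15x+7) mod 26.
For three: t(19)→15·19+7≡6=g; h(7)→15·7+7≡8=i; r(17)→15·17+7≡2=c; e(4)→15·4+7≡15=p; e(4)→15·4+7≡15=p (all mod 26).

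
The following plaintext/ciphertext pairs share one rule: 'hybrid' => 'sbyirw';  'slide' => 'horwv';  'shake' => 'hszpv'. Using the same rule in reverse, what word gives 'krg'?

Each pair mirrors across the alphabet (h↔s, y↔b, b↔y): positions sum to 25. This is the alphabet-reversal cipher (Atbash): a becomes z, b becomes y, etc.
Undoing it on krg: k↔p, r↔i, g↔t.

pit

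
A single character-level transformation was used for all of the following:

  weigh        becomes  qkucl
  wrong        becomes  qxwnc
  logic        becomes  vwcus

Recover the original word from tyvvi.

fully

Treating letters as 0–25, the rule is x ↦ 9x + 0 (mod 26).
Reversing it on tyvvi: t(19)→3·(19−0)≡5=f; y(24)→3·(24−0)≡20=u; v(21)→3·(21−0)≡11=l; v(21)→3·(21−0)≡11=l; i(8)→3·(8−0)≡24=y (all mod 26).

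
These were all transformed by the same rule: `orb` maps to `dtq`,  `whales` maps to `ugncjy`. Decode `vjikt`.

The word is reversed, then every letter is shifted forward by 2.
Reversing it on vjikt: shift back: v−2=t, j−2=h, i−2=g, k−2=i, t−2=r → thgir; then reverse → right.

right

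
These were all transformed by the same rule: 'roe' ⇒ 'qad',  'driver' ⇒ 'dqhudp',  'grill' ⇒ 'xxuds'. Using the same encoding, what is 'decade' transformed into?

qpmoqp

The output letters match the input read backwards, each shifted +12: roe reversed is eor. Read the word backwards and shift each letter +12.
Applying it to decade: reverse → edaced; then shift: e+12=q, d+12=p, a+12=m, c+12=o, e+12=q, d+12=p.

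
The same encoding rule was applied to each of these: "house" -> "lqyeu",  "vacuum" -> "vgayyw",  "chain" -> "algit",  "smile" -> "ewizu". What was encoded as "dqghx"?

This is an affine cipher: with a=0,…,z=25, each position x becomes (23x+6) mod 26.
Undoing it on dqghx: d(3)→17·(3−6)≡1=b; q(16)→17·(16−6)≡14=o; g(6)→17·(6−6)≡0=a; h(7)→17·(7−6)≡17=r; x(23)→17·(23−6)≡3=d (all mod 26).

board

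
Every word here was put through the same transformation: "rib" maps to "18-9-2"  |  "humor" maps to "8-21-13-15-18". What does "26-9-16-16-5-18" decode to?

r is letter #18 and maps to 18: an offset of 0. Each letter is replaced by its alphabet position (a=1, b=2, …, z=26).
Decoding 26-9-16-16-5-18: 26=z, 9=i, 16=p, 16=p, 5=e, 18=r.

zipper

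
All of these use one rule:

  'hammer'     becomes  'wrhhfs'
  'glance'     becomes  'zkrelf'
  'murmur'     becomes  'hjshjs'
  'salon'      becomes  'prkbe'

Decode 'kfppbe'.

h(7)→w(22) and a(0)→r(17) fit y≡23x+17 (mod 26); the inverse of 23 mod 26 is 17. Each letter's alphabet position (a=0..z=25) is mapped through 23·x+17 mod 26 — an affine cipher.
Reversing it on kfppbe: k(10)→17·(10−17)≡11=l; f(5)→17·(5−17)≡4=e; p(15)→17·(15−17)≡18=s; p(15)→17·(15−17)≡18=s; b(1)→17·(1−17)≡14=o; e(4)→17·(4−17)≡13=n (all mod 26).

lesson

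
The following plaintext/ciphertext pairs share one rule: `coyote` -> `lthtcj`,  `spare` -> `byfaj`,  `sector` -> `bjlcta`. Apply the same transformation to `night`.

wnpqc

The shift depends on letter class: consonant c→l is +9, but vowel o→t is +5. The rule splits by letter class: vowels +5, consonants +9.
Applying it to night: n(cons)+9=w, i(vowel)+5=n, g(cons)+9=p, h(cons)+9=q, t(cons)+9=c.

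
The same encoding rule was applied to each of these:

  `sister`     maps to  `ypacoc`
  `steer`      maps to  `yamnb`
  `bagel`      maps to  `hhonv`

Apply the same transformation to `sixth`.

The shift increases by 1 at each position, starting from +6: 6, 7, 8, ….
For sixth: s+6=y, i+7=p, x+8=f, t+9=c, h+10=r.

ypfcr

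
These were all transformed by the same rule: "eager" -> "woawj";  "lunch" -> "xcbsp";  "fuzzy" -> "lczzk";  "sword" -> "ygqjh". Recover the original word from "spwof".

cheap

e(4)→w(22) and a(0)→o(14) fit y≡15x+14 (mod 26); the inverse of 15 mod 26 is 7. Each letter's alphabet position (a=0..z=25) is mapped through 15·x+14 mod 26 — an affine cipher.
Decoding spwof: s(18)→7·(18−14)≡2=c; p(15)→7·(15−14)≡7=h; w(22)→7·(22−14)≡4=e; o(14)→7·(14−14)≡0=a; f(5)→7·(5−14)≡15=p (all mod 26).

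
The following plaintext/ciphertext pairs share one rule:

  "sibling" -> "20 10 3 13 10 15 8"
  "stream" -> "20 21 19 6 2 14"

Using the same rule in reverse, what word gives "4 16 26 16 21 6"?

coyote

s is letter #19 and maps to 20: an offset of 1. Letters become their 1-based position plus 1 (so a→2, b→3, …).
Decoding 4 16 26 16 21 6: 4→(4−1)÷1=3=c, 16→(16−1)÷1=15=o, 26→(26−1)÷1=25=y, 16→(16−1)÷1=15=o, 21→(21−1)÷1=20=t, 6→(6−1)÷1=5=e.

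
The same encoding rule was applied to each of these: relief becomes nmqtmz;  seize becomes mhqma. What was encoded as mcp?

The output letters match the input read backwards, each shifted +8: relief reversed is feiler. Read the word backwards and shift each letter +8.
Undoing it on mcp: shift back: m−8=e, c−8=u, p−8=h → euh; then reverse → hue.

hue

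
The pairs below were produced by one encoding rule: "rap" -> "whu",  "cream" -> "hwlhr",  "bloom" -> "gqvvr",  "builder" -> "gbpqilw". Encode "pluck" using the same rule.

uqbhp

The shift depends on letter class: consonant r→w is +5, but vowel a→h is +7. The rule splits by letter class: vowels +7, consonants +5.
On pluck: p(cons)+5=u, l(cons)+5=q, u(vowel)+7=b, c(cons)+5=h, k(cons)+5=p.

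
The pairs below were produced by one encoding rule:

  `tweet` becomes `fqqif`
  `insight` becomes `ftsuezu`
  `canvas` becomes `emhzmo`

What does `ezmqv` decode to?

jeans

The output letters match the input read backwards, each shifted +12: tweet reversed is teewt. Two steps: reverse the string, then apply a Caesar shift of +12.
Decoding ezmqv: shift back: e−12=s, z−12=n, m−12=a, q−12=e, v−12=j → snaej; then reverse → jeans.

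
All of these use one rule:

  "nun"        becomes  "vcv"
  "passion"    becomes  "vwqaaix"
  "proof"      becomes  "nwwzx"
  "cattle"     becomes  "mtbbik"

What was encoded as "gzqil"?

dairy

The output letters match the input read backwards, each shifted +8: nun reversed is nun. Two steps: reverse the string, then apply a Caesar shift of +8.
Undoing it on gzqil: shift back: g−8=y, z−8=r, q−8=i, i−8=a, l−8=d → yriad; then reverse → dairy.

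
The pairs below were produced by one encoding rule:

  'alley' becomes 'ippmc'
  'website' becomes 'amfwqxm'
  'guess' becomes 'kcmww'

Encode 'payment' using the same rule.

The shift depends on letter class: consonant l→p is +4, but vowel a→i is +8. Vowels shift forward by 8 and consonants shift forward by 4.
For payment: p(cons)+4=t, a(vowel)+8=i, y(cons)+4=c, m(cons)+4=q, e(vowel)+8=m, n(cons)+4=r, t(cons)+4=x.

ticqmrx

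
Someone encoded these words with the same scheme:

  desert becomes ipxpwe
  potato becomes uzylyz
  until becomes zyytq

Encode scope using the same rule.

The shifts repeat in a cycle of length 2: positions 0,1,… shift by +5, +11, then the pattern repeats.
On scope: s+5=x, c+11=n, o+5=t, p+11=a, e+5=j.

xntaj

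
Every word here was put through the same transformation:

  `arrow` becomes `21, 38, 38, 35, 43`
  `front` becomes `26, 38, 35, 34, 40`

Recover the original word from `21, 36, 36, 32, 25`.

Letters become their 1-based position plus 20 (so a→21, b→22, …).
Reversing it on 21, 36, 36, 32, 25: 21→(21−20)÷1=1=a, 36→(36−20)÷1=16=p, 36→(36−20)÷1=16=p, 32→(32−20)÷1=12=l, 25→(25−20)÷1=5=e.

apple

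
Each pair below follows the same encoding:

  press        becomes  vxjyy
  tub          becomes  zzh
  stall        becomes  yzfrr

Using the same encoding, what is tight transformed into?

znmnz

The shift depends on letter class: consonant p→v is +6, but vowel e→j is +5. Two shifts are in play — +5 for a/e/i/o/u, +6 for every other letter.
On tight: t(cons)+6=z, i(vowel)+5=n, g(cons)+6=m, h(cons)+6=n, t(cons)+6=z.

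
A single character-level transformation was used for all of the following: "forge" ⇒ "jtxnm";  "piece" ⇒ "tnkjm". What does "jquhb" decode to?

float

In forge: f→j is +4, o→t is +5, r→x is +6, g→n is +7 — the shift increases by 1 each position. Each letter shifts forward by (position + 4), i.e. 4, 5, 6, … — the shift grows by one for each successive letter.
Undoing it on jquhb: j−4=f, q−5=l, u−6=o, h−7=a, b−8=t.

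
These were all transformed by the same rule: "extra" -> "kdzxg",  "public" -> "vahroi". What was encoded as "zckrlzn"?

twelfth

Compare letters: e→k is +6, x→d is +6, t→z is +6 — a constant shift. Each letter is shifted forward by 6 in the alphabet (a Caesar shift of +6).
Reversing it on zckrlzn: z−6=t, c−6=w, k−6=e, r−6=l, l−6=f, z−6=t, n−6=h.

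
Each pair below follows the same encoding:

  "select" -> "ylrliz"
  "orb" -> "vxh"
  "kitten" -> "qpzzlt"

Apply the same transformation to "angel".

The shift depends on letter class: consonant s→y is +6, but vowel e→l is +7. Two shifts are in play — +7 for a/e/i/o/u, +6 for every other letter.
On angel: a(vowel)+7=h, n(cons)+6=t, g(cons)+6=m, e(vowel)+7=l, l(cons)+6=r.

htmlr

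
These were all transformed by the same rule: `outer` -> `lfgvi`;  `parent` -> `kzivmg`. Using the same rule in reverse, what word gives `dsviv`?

Each pair mirrors across the alphabet (o↔l, u↔f, t↔g): positions sum to 25. Letters are reflected about the middle of the alphabet (position → 25−position): Atbash.
Decoding dsviv: d↔w, s↔h, v↔e, i↔r, v↔e.

where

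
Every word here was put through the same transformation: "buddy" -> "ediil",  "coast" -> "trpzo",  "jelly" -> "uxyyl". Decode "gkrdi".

Each letter's alphabet position (a=0..z=25) is mapped through 15·x+15 mod 26 — an affine cipher.
Reversing it on gkrdi: g(6)→7·(6−15)≡15=p; k(10)→7·(10−15)≡17=r; r(17)→7·(17−15)≡14=o; d(3)→7·(3−15)≡20=u; i(8)→7·(8−15)≡3=d (all mod 26).

proud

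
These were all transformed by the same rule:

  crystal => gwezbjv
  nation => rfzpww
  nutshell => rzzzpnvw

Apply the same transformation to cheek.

gmkls

The shift increases by 1 at each position, starting from +4: 4, 5, 6, ….
Applying it to cheek: c+4=g, h+5=m, e+6=k, e+7=l, k+8=s.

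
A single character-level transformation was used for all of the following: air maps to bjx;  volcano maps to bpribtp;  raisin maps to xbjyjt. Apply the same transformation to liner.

rjtfx

The shift depends on letter class: consonant r→x is +6, but vowel a→b is +1. Two shifts are in play — +1 for a/e/i/o/u, +6 for every other letter.
On liner: l(cons)+6=r, i(vowel)+1=j, n(cons)+6=t, e(vowel)+1=f, r(cons)+6=x.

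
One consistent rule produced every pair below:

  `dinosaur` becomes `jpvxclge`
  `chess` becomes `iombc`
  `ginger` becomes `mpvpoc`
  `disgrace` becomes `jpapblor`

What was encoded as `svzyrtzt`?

morphing

Letter i (0-indexed) is shifted by i+6, so successive shifts are 6, 7, 8, ….
Decoding svzyrtzt: s−6=m, v−7=o, z−8=r, y−9=p, r−10=h, t−11=i, z−12=n, t−13=g.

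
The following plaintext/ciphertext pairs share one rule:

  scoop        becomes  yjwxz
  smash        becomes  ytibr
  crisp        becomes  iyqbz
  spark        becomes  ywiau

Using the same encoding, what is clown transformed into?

In scoop: s→y is +6, c→j is +7, o→w is +8, o→x is +9 — the shift increases by 1 each position. Each letter shifts forward by (position + 6), i.e. 6, 7, 8, … — the shift grows by one for each successive letter.
Applying it to clown: c+6=i, l+7=s, o+8=w, w+9=f, n+10=x.

iswfx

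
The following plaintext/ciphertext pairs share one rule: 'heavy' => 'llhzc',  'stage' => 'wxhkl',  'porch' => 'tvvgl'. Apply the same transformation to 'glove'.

The shift depends on letter class: consonant h→l is +4, but vowel e→l is +7. Vowels shift forward by 7 and consonants shift forward by 4.
Applying it to glove: g(cons)+4=k, l(cons)+4=p, o(vowel)+7=v, v(cons)+4=z, e(vowel)+7=l.

kpvzl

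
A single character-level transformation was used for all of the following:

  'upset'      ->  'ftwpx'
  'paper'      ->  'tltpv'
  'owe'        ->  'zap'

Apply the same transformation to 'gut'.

The shift depends on letter class: consonant p→t is +4, but vowel u→f is +11. The rule splits by letter class: vowels +11, consonants +4.
Applying it to gut: g(cons)+4=k, u(vowel)+11=f, t(cons)+4=x.

kfx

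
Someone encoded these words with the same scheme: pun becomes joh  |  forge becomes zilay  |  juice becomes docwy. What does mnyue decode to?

steak

Compare letters: p→j is +20, u→o is +20, n→h is +20 — a constant shift. This is a Caesar cipher with shift 20.
Undoing it on mnyue: m−20=s, n−20=t, y−20=e, u−20=a, e−20=k.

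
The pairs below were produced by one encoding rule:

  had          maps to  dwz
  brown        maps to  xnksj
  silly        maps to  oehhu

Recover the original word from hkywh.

Compare letters: h→d is +22, a→w is +22, d→z is +22 — a constant shift. It's a constant shift of +22 (ROT22).
Decoding hkywh: h−22=l, k−22=o, y−22=c, w−22=a, h−22=l.

local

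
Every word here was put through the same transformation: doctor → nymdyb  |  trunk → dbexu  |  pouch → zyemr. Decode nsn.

did

Compare letters: d→n is +10, o→y is +10, c→m is +10 — a constant shift. Every letter moves 10 places later in the alphabet, wrapping around z→a.
Reversing it on nsn: n−10=d, s−10=i, n−10=d.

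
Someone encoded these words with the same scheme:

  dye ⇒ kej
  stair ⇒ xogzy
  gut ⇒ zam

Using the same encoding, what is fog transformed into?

Two steps: reverse the string, then apply a Caesar shift of +6.
On fog: reverse → gof; then shift: g+6=m, o+6=u, f+6=l.

mul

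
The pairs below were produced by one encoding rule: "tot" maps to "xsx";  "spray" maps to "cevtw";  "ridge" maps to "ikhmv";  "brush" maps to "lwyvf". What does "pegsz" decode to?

vocal

Read the word backwards and shift each letter +4.
Decoding pegsz: shift back: p−4=l, e−4=a, g−4=c, s−4=o, z−4=v → lacov; then reverse → vocal.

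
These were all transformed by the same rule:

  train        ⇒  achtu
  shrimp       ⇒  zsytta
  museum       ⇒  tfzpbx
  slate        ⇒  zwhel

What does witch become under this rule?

dtano

It's a Vigenère-style cipher with numeric key [7,11]: position i shifts by key[i mod 2].
For witch: w+7=d, i+11=t, t+7=a, c+11=n, h+7=o.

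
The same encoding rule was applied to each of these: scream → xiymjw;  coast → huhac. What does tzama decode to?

otter

In scream: s→x is +5, c→i is +6, r→y is +7, e→m is +8 — the shift increases by 1 each position. Each letter shifts forward by (position + 5), i.e. 5, 6, 7, … — the shift grows by one for each successive letter.
Decoding tzama: t−5=o, z−6=t, a−7=t, m−8=e, a−9=r.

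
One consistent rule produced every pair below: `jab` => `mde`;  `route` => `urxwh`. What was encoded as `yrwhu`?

Compare letters: j→m is +3, a→d is +3, b→e is +3 — a constant shift. It's a constant shift of +3 (ROT3).
Undoing it on yrwhu: y−3=v, r−3=o, w−3=t, h−3=e, u−3=r.

voter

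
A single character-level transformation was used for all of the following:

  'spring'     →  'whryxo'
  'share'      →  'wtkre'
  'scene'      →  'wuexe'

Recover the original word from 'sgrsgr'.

murmur

Treating letters as 0–25, the rule is x ↦ 5x + 10 (mod 26).
Reversing it on sgrsgr: s(18)→21·(18−10)≡12=m; g(6)→21·(6−10)≡20=u; r(17)→21·(17−10)≡17=r; s(18)→21·(18−10)≡12=m; g(6)→21·(6−10)≡20=u; r(17)→21·(17−10)≡17=r (all mod 26).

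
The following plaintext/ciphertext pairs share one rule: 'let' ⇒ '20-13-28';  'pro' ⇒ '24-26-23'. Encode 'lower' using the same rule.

l is letter #12 and maps to 20: an offset of 8. The number is (letter's place in the alphabet, a=1) + 8.
On lower: l=12→20, o=15→23, w=23→31, e=5→13, r=18→26.

20-23-31-13-26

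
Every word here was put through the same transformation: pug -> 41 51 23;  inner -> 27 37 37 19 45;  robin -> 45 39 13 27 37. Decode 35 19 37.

men

p(#16)→41 and u(#21)→51: differences scale by 2, so n = 2·pos + 9. With a=1..z=26, the number is 2·pos + 9.
Undoing it on 35 19 37: 35→(35−9)÷2=13=m, 19→(19−9)÷2=5=e, 37→(37−9)÷2=14=n.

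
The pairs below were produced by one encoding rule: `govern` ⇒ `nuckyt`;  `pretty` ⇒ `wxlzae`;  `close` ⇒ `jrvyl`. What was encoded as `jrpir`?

Shifts by position in govern: pos 0: g→n (+7), pos 1: o→u (+6), pos 2: v→c (+7), pos 3: e→k (+6) — repeating every 2. The shifts repeat in a cycle of length 2: positions 0,1,… shift by +7, +6, then the pattern repeats.
Decoding jrpir: j−7=c, r−6=l, p−7=i, i−6=c, r−7=k.

click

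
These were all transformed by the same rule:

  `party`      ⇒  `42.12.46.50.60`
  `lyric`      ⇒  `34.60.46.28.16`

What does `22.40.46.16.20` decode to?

force

p(#16)→42 and a(#1)→12: differences scale by 2, so n = 2·pos + 10. Each letter becomes 2×(its alphabet position, a=1..z=26) + 10.
Undoing it on 22.40.46.16.20: 22→(22−10)÷2=6=f, 40→(40−10)÷2=15=o, 46→(46−10)÷2=18=r, 16→(16−10)÷2=3=c, 20→(20−10)÷2=5=e.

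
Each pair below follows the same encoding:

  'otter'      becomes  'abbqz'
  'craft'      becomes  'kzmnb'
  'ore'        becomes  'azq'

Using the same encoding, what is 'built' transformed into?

The rule splits by letter class: vowels +12, consonants +8.
On built: b(cons)+8=j, u(vowel)+12=g, i(vowel)+12=u, l(cons)+8=t, t(cons)+8=b.

jgutb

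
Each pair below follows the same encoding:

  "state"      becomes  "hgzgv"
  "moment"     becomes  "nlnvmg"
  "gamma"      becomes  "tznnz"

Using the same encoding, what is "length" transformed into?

s(18)→h(7) and t(19)→g(6) fit y≡25x+25 (mod 26); the inverse of 25 mod 26 is 25. Each letter's alphabet position (a=0..z=25) is mapped through 25·x+25 mod 26 — an affine cipher.
Applying it to length: l(11)→25·11+25≡14=o; e(4)→25·4+25≡21=v; n(13)→25·13+25≡12=m; g(6)→25·6+25≡19=t; t(19)→25·19+25≡6=g; h(7)→25·7+25≡18=s (all mod 26).

ovmtgs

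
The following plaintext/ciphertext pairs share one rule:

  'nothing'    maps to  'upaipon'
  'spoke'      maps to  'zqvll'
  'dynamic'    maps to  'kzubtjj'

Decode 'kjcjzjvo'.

It's a Vigenère-style cipher with numeric key [7,1]: position i shifts by key[i mod 2].
Reversing it on kjcjzjvo: k−7=d, j−1=i, c−7=v, j−1=i, z−7=s, j−1=i, v−7=o, o−1=n.

division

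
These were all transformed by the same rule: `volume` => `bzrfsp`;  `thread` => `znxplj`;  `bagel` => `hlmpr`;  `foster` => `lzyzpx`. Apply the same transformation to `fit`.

The shift depends on letter class: consonant v→b is +6, but vowel o→z is +11. The rule splits by letter class: vowels +11, consonants +6.
For fit: f(cons)+6=l, i(vowel)+11=t, t(cons)+6=z.

ltz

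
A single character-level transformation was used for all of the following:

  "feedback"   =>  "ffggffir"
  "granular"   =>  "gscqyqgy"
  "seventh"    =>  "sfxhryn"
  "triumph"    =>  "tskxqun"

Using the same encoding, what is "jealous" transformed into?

The shift increases by 1 at each position, starting from +0: 0, 1, 2, ….
Applying it to jealous: j+0=j, e+1=f, a+2=c, l+3=o, o+4=s, u+5=z, s+6=y.

jfcoszy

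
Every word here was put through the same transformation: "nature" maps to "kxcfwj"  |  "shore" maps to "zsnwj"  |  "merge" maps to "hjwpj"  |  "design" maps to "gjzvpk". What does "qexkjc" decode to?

This is an affine cipher: with a=0,…,z=25, each position x becomes (3x+23) mod 26.
Reversing it on qexkjc: q(16)→9·(16−23)≡15=p; e(4)→9·(4−23)≡11=l; x(23)→9·(23−23)≡0=a; k(10)→9·(10−23)≡13=n; j(9)→9·(9−23)≡4=e; c(2)→9·(2−23)≡19=t (all mod 26).

planet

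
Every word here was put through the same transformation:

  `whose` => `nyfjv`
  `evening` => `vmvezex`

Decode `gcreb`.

plank

This is a Caesar cipher with shift 17.
Reversing it on gcreb: g−17=p, c−17=l, r−17=a, e−17=n, b−17=k.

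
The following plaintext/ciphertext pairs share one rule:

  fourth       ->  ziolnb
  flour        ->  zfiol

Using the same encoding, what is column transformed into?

wifogh

Compare letters: f→z is +20, o→i is +20, u→o is +20 — a constant shift. Each letter is shifted forward by 20 in the alphabet (a Caesar shift of +20).
For column: c+20=w, o+20=i, l+20=f, u+20=o, m+20=g, n+20=h.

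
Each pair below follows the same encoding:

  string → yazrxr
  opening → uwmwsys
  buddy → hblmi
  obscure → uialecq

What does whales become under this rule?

Letter i (0-indexed) is shifted by i+6, so successive shifts are 6, 7, 8, ….
For whales: w+6=c, h+7=o, a+8=i, l+9=u, e+10=o, s+11=d.

coiuod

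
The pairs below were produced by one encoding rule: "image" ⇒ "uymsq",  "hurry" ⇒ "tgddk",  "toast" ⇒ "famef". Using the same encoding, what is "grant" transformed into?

Compare letters: i→u is +12, m→y is +12, a→m is +12 — a constant shift. Every letter moves 12 places later in the alphabet, wrapping around z→a.
On grant: g+12=s, r+12=d, a+12=m, n+12=z, t+12=f.

sdmzf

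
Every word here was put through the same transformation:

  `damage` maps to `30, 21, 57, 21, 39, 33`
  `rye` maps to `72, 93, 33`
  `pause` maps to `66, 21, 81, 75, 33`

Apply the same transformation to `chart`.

With a=1..z=26, the number is 3·pos + 18.
For chart: c=3→27, h=8→42, a=1→21, r=18→72, t=20→78.

27, 42, 21, 72, 78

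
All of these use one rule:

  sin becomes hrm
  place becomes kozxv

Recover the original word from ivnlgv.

Each pair mirrors across the alphabet (s↔h, i↔r, n↔m): positions sum to 25. Letters are reflected about the middle of the alphabet (position → 25−position): Atbash.
Decoding ivnlgv: i↔r, v↔e, n↔m, l↔o, g↔t, v↔e.

remote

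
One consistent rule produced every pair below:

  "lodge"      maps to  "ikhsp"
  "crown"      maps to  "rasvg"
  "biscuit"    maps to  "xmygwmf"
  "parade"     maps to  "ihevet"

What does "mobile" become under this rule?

Read the word backwards and shift each letter +4.
Applying it to mobile: reverse → elibom; then shift: e+4=i, l+4=p, i+4=m, b+4=f, o+4=s, m+4=q.

ipmfsq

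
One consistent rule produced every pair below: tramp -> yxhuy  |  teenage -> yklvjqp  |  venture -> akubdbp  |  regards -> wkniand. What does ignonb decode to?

In tramp: t→y is +5, r→x is +6, a→h is +7, m→u is +8 — the shift increases by 1 each position. Letter i (0-indexed) is shifted by i+5, so successive shifts are 5, 6, 7, ….
Reversing it on ignonb: i−5=d, g−6=a, n−7=g, o−8=g, n−9=e, b−10=r.

dagger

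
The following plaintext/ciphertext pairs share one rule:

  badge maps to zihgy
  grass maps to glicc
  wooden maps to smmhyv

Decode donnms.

Treating letters as 0–25, the rule is x ↦ 17x + 8 (mod 26).
Decoding donnms: d(3)→23·(3−8)≡15=p; o(14)→23·(14−8)≡8=i; n(13)→23·(13−8)≡11=l; n(13)→23·(13−8)≡11=l; m(12)→23·(12−8)≡14=o; s(18)→23·(18−8)≡22=w (all mod 26).

pillow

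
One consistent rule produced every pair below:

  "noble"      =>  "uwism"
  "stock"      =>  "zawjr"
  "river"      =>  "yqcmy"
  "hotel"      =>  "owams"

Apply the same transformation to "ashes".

izomz

The shift depends on letter class: consonant n→u is +7, but vowel o→w is +8. Vowels shift forward by 8 and consonants shift forward by 7.
Applying it to ashes: a(vowel)+8=i, s(cons)+7=z, h(cons)+7=o, e(vowel)+8=m, s(cons)+7=z.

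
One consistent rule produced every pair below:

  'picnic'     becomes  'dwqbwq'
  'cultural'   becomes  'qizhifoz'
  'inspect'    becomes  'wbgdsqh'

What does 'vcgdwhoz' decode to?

Compare letters: p→d is +14, i→w is +14, c→q is +14 — a constant shift. It's a constant shift of +14 (ROT14).
Reversing it on vcgdwhoz: v−14=h, c−14=o, g−14=s, d−14=p, w−14=i, h−14=t, o−14=a, z−14=l.

hospital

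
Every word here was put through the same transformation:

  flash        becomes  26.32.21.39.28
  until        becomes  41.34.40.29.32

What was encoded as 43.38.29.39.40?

wrist

f is letter #6 and maps to 26: an offset of 20. The number is (letter's place in the alphabet, a=1) + 20.
Decoding 43.38.29.39.40: 43→(43−20)÷1=23=w, 38→(38−20)÷1=18=r, 29→(29−20)÷1=9=i, 39→(39−20)÷1=19=s, 40→(40−20)÷1=20=t.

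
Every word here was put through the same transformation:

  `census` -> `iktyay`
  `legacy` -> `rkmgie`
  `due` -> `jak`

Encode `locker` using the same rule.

ruiqkx

Compare letters: c→i is +6, e→k is +6, n→t is +6 — a constant shift. Every letter moves 6 places later in the alphabet, wrapping around z→a.
For locker: l+6=r, o+6=u, c+6=i, k+6=q, e+6=k, r+6=x.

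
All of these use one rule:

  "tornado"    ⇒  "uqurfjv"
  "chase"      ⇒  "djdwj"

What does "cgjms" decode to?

begin

In tornado: t→u is +1, o→q is +2, r→u is +3, n→r is +4 — the shift increases by 1 each position. Letter i (0-indexed) is shifted by i+1, so successive shifts are 1, 2, 3, ….
Undoing it on cgjms: c−1=b, g−2=e, j−3=g, m−4=i, s−5=n.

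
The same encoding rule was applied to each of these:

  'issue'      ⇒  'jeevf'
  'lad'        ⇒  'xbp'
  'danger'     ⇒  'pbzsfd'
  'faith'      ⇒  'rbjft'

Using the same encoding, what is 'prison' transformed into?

bdjepz

The shift depends on letter class: consonant s→e is +12, but vowel i→j is +1. Two shifts are in play — +1 for a/e/i/o/u, +12 for every other letter.
For prison: p(cons)+12=b, r(cons)+12=d, i(vowel)+1=j, s(cons)+12=e, o(vowel)+1=p, n(cons)+12=z.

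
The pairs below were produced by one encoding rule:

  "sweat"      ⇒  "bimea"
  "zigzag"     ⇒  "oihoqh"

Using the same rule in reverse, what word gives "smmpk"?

The output letters match the input read backwards, each shifted +8: sweat reversed is taews. The word is reversed, then every letter is shifted forward by 8.
Decoding smmpk: shift back: s−8=k, m−8=e, m−8=e, p−8=h, k−8=c → keehc; then reverse → cheek.

cheek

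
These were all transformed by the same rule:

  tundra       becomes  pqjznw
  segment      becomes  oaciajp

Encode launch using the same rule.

hwqjyd

Compare letters: t→p is +22, u→q is +22, n→j is +22 — a constant shift. This is a Caesar cipher with shift 22.
Applying it to launch: l+22=h, a+22=w, u+22=q, n+22=j, c+22=y, h+22=d.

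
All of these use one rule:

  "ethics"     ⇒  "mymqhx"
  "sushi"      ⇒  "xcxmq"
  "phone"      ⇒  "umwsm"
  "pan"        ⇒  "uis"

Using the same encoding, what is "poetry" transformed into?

The shift depends on letter class: consonant t→y is +5, but vowel e→m is +8. Vowels shift forward by 8 and consonants shift forward by 5.
On poetry: p(cons)+5=u, o(vowel)+8=w, e(vowel)+8=m, t(cons)+5=y, r(cons)+5=w, y(cons)+5=d.

uwmywd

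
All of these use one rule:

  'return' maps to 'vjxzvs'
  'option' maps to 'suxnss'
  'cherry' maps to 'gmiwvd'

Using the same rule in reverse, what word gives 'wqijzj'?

A repeating key of period 2 is used — shifts +4, +5 over and over.
Reversing it on wqijzj: w−4=s, q−5=l, i−4=e, j−5=e, z−4=v, j−5=e.

sleeve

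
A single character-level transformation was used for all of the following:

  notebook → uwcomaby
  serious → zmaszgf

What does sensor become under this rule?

zmwczd

Each letter shifts forward by (position + 7), i.e. 7, 8, 9, … — the shift grows by one for each successive letter.
For sensor: s+7=z, e+8=m, n+9=w, s+10=c, o+11=z, r+12=d.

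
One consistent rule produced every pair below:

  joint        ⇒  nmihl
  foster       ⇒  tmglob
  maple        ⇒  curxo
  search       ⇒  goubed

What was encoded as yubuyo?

Treating letters as 0–25, the rule is x ↦ 5x + 20 (mod 26).
Decoding yubuyo: y(24)→21·(24−20)≡6=g; u(20)→21·(20−20)≡0=a; b(1)→21·(1−20)≡17=r; u(20)→21·(20−20)≡0=a; y(24)→21·(24−20)≡6=g; o(14)→21·(14−20)≡4=e (all mod 26).

garage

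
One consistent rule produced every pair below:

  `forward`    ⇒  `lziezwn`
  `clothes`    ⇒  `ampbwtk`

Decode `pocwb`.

tough

The output letters match the input read backwards, each shifted +8: forward reversed is drawrof. Read the word backwards and shift each letter +8.
Reversing it on pocwb: shift back: p−8=h, o−8=g, c−8=u, w−8=o, b−8=t → hguot; then reverse → tough.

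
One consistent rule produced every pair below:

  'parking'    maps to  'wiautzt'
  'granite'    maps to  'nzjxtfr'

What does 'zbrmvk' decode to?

In parking: p→w is +7, a→i is +8, r→a is +9, k→u is +10 — the shift increases by 1 each position. Each letter shifts forward by (position + 7), i.e. 7, 8, 9, … — the shift grows by one for each successive letter.
Reversing it on zbrmvk: z−7=s, b−8=t, r−9=i, m−10=c, v−11=k, k−12=y.

sticky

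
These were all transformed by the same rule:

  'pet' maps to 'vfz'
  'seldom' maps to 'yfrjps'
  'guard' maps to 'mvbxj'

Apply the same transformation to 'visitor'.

bjyjzpx

The shift depends on letter class: consonant p→v is +6, but vowel e→f is +1. Vowels shift forward by 1 and consonants shift forward by 6.
On visitor: v(cons)+6=b, i(vowel)+1=j, s(cons)+6=y, i(vowel)+1=j, t(cons)+6=z, o(vowel)+1=p, r(cons)+6=x.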